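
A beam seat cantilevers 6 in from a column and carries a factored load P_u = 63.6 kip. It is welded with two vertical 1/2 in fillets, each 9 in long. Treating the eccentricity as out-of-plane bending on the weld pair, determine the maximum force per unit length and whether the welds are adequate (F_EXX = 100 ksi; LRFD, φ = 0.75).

f_max ≈ 14.6 kip/in; adequate

L_w = 2 × 9 = 18 in; section modulus (unit throat) S = 2 × L²/6 = 27 in².
Direct shear f_v = P/L_w = 63.6/18 = 3.533 kip/in.
Moment M = P × e = 63.6 × 6 = 381.6 kip·in; bending f_b = M/S = 14.13 kip/in.
f_max = √(f_v² + f_b²) = √(3.533² + 14.13²) = 14.57 kip/in.
φr_n = 0.75 × 0.6 × 100 × (0.707 × 0.5) = 15.91 kip/in → adequate.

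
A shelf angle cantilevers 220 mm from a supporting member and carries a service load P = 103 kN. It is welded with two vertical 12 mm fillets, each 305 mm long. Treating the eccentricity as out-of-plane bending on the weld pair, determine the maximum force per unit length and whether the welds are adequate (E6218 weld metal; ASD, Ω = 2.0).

E62XX → F_EXX = 620 MPa.
L_w = 2 × 305 = 610 mm; section modulus (unit throat) S = 2 × L²/6 = 31010 mm².
Direct shear f_v = P/L_w = 103×10³/610 = 168.9 N/mm.
Moment M = P × e = 103×10³ × 220 = 22660000 N·mm; bending f_b = M/S = 730.8 N/mm.
f_max = √(f_v² + f_b²) = √(168.9² + 730.8²) = 750 N/mm.
r_n/Ω = (1/2.0) × 0.6 × 620 × (0.707 × 12) = 1578 N/mm → adequate.

f_max ≈ 750 N/mm; adequate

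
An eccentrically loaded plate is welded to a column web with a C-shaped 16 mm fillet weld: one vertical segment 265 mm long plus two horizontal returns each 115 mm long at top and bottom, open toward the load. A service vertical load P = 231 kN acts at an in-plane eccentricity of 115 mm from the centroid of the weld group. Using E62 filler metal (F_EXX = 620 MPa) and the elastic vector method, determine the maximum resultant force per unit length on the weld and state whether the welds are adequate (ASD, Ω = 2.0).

f_max ≈ 1010 N/mm; adequate

Total weld length L_w = 495 mm. Treat welds as unit-width lines.
Centroid: x̄ = 2×115×57.5 / 495 = 26.72 mm from the vertical weld.
Polar moment about centroid: J = I_x + I_y = [265³/12 + 2×115×132.5²] + [265×26.72² + 2(115³/12 + 115×30.78²)] = 6249000 mm³.
Direct shear f_v = P/L_w = 231×10³ / 495 = 466.7 N/mm (vertical).
Torsion M = P·e = 231×10³ × 115 = 26565000 N·mm.
Critical point at (x, y) = (88.28, 132.5) from centroid. f_tx = M·y/J = 563.2 N/mm; f_ty = M·x/J = 375.3 N/mm.
Resultant f_max = √[f_tx² + (f_v + f_ty)²] = √[563.2² + (466.7 + 375.3)²] = 1013 N/mm.
Capacity per unit length: r_n/Ω = (1/2.0) × 0.6 × 620 × (0.707 × 16) = 2104 N/mm.
1013 ≤ 2104 → adequate.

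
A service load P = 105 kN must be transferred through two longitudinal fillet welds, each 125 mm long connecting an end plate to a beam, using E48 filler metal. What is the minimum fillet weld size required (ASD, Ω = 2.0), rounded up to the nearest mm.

E48XX → F_EXX = 480 MPa.
Total weld length L = 250 mm.
Required throat t_e = P × Ω / (0.6 F_EXX × L) = 105 × 2.0 / (0.6 × 480 × 250 × 10⁻³) = 2.917 mm.
Required leg w = t_e / 0.707 = 4.125 mm → use 5 mm.

w = 5 mm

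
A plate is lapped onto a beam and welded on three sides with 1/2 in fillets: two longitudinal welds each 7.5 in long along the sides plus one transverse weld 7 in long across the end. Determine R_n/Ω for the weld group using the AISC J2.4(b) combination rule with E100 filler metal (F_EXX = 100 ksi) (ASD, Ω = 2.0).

t_e = 0.707 × 0.5 = 0.3535 in.
R_nwl = 0.6 × 100 × 0.3535 × 15 = 318.1 kip (longitudinal, 2 welds).
R_nwt = 0.6 × 100 × 0.3535 × 7 = 148.5 kip (transverse, base value).
(i) R_nwl + R_nwt = 466.6 kip; (ii) 0.85 R_nwl + 1.5 R_nwt = 493.1 kip.
R_n = max = 493.1 kip [governs: (ii)]; R_n/Ω = 246.6 kip.

R_n/Ω ≈ 247 kip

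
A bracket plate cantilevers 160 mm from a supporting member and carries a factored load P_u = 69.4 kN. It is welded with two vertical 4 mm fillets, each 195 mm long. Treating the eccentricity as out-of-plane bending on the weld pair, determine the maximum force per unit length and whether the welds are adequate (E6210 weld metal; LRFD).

E62XX → F_EXX = 620 MPa.
L_w = 2 × 195 = 390 mm; section modulus (unit throat) S = 2 × L²/6 = 12680 mm².
Direct shear f_v = P/L_w = 69.4×10³/390 = 177.9 N/mm.
Moment M = P × e = 69.4×10³ × 160 = 11104000 N·mm; bending f_b = M/S = 876.1 N/mm.
f_max = √(f_v² + f_b²) = √(177.9² + 876.1²) = 893.9 N/mm.
φr_n = 0.75 × 0.6 × 620 × (0.707 × 4) = 789 N/mm → NOT adequate.

f_max ≈ 894 N/mm; NOT adequate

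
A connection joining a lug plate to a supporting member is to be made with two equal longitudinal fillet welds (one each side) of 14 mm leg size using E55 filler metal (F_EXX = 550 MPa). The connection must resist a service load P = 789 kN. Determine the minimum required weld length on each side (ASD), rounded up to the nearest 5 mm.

L = 245 mm on each side

Throat t_e = 0.707 × 14 = 9.898 mm.
r_n/Ω = (0.6 × 550 × 9.898) / 2.0 = 1633 N/mm = 1.633 kN/mm.
L_req = P / (r_n/Ω) = 789 / 1.633 = 483.1 mm total.
Per side: 483.1 / 2 = 241.6 mm.
Round up → use L = 245 mm on each side.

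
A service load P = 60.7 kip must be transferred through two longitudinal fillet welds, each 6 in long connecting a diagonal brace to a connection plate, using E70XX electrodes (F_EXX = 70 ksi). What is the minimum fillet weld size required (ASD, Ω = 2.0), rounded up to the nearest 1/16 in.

w = 3/8 in

Total weld length L = 12 in.
Required throat t_e = P × Ω / (0.6 F_EXX × L) = 60.7 × 2.0 / (0.6 × 70 × 12) = 0.2409 in.
Required leg w = t_e / 0.707 = 0.3407 in → use 3/8 in.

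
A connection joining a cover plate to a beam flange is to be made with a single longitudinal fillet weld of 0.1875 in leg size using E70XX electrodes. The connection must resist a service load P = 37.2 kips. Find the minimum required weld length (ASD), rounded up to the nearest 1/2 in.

L = 13.5 in

E70XX → F_EXX = 70 ksi.
Throat t_e = 0.707 × 0.1875 = 0.1326 in.
r_n/Ω = (0.6 × 70 × 0.1326) / 2.0 = 2.784 kip/in.
L_req = P / (r_n/Ω) = 37.2 / 2.784 = 13.36 in total.
Round up → use L = 13.5 in.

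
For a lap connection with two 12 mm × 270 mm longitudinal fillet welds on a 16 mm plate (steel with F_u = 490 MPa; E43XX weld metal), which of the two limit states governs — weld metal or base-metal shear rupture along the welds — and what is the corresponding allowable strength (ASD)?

R_n/Ω ≈ 591 kN (weld metal governs)

E43XX → F_EXX = 430 MPa.
t_e = 0.707 × 12 = 8.484 mm; L = 540 mm.
Weld metal: R_n/Ω = (1/2.0) × 0.6 × 430 × 8.484 × 540 × 10⁻³ = 591 kN.
Base metal (shear rupture): R_n/Ω = (1/2.0) × 0.6 × 490 × 16 × 540 × 10⁻³ = 1270 kN.
Governing: weld metal.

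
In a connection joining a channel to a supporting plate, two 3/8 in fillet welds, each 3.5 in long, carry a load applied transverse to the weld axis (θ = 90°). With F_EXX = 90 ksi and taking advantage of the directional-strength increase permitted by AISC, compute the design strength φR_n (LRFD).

t_e = 0.707 × 0.375 = 0.2651 in; A_we = 0.2651 × 7 = 1.856 in².
Directional factor: 1.0 + 0.5 sin^1.5(90°) = 1.5.
F_nw = 0.6 × 90 × 1.5 = 81 ksi.
φR_n = 0.75 × 81 × 1.856 = 112.7 kips.

φR_n ≈ 113 kips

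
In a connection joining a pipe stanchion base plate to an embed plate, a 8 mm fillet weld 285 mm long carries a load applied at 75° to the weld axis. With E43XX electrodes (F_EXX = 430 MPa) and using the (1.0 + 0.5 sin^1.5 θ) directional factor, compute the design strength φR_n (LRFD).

φR_n ≈ 460 kN

t_e = 0.707 × 8 = 5.656 mm; A_we = 5.656 × 285 = 1612 mm².
Directional factor: 1.0 + 0.5 sin^1.5(75°) = 1.475.
F_nw = 0.6 × 430 × 1.475 = 380.5 MPa.
φR_n = 0.75 × 380.5 × 1612 × 10⁻³ = 460 kN.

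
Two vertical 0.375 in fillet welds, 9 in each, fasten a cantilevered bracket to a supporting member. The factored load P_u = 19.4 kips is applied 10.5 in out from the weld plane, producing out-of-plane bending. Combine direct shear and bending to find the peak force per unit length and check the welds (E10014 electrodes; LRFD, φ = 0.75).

E100XX → F_EXX = 100 ksi.
L_w = 2 × 9 = 18 in; section modulus (unit throat) S = 2 × L²/6 = 27 in².
Direct shear f_v = P/L_w = 19.4/18 = 1.078 kip/in.
Moment M = P × e = 19.4 × 10.5 = 203.7 kip·in; bending f_b = M/S = 7.544 kip/in.
f_max = √(f_v² + f_b²) = √(1.078² + 7.544²) = 7.621 kip/in.
φr_n = 0.75 × 0.6 × 100 × (0.707 × 0.375) = 11.93 kip/in → adequate.

f_max ≈ 7.62 kip/in; adequate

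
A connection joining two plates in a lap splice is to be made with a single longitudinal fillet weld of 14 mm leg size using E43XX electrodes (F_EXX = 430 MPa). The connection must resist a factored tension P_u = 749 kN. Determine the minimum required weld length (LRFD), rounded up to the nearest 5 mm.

Throat t_e = 0.707 × 14 = 9.898 mm.
φr_n = 0.75 × 0.6 × 430 × 9.898 × 10⁻³ = 1.915 kN/mm.
L_req = P_u / φr_n = 749 / 1.915 = 391.1 mm total.
Round up → use L = 395 mm.

L = 395 mm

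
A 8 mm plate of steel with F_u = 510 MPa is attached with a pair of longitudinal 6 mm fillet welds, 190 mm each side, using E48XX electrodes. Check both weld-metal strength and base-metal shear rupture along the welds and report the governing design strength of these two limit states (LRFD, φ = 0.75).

φR_n ≈ 348 kN (weld metal governs)

E48XX → F_EXX = 480 MPa.
t_e = 0.707 × 6 = 4.242 mm; L = 380 mm.
Weld metal: φR_n = 0.75 × 0.6 × 480 × 4.242 × 380 × 10⁻³ = 348.2 kN.
Base metal (shear rupture): φR_n = 0.75 × 0.6 × 510 × 8 × 380 × 10⁻³ = 697.7 kN.
Governing: weld metal.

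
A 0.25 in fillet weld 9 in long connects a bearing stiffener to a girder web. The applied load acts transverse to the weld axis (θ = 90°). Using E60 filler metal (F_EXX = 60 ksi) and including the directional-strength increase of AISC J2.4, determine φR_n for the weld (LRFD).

t_e = 0.707 × 0.25 = 0.1767 in; A_we = 0.1767 × 9 = 1.591 in².
Directional factor: 1.0 + 0.5 sin^1.5(90°) = 1.5.
F_nw = 0.6 × 60 × 1.5 = 54 ksi.
φR_n = 0.75 × 54 × 1.591 = 64.43 kip.

φR_n ≈ 64.4 kip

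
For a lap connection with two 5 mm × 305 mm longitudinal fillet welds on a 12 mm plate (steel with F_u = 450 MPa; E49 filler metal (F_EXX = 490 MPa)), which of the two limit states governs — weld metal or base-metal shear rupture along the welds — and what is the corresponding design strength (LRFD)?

t_e = 0.707 × 5 = 3.535 mm; L = 610 mm.
Weld metal: φR_n = 0.75 × 0.6 × 490 × 3.535 × 610 × 10⁻³ = 475.5 kN.
Base metal (shear rupture): φR_n = 0.75 × 0.6 × 450 × 12 × 610 × 10⁻³ = 1482 kN.
Governing: weld metal.

φR_n ≈ 475 kN (weld metal governs)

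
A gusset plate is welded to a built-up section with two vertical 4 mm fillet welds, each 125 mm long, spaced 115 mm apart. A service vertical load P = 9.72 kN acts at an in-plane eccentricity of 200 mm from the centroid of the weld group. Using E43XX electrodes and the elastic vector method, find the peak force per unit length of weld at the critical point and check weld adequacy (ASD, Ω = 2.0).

E43XX → F_EXX = 430 MPa.
Total weld length L_w = 250 mm. Treat welds as unit-width lines.
Polar moment about centroid: J = 2[d³/12 + d(b/2)²] = 2[125³/12 + 125×57.5²] = 1152000 mm³.
Direct shear f_v = P/L_w = 9.72×10³ / 250 = 38.88 N/mm (vertical).
Torsion M = P·e = 9.72×10³ × 200 = 1944000 N·mm.
Critical point at (x, y) = (57.5, 62.5) from centroid. f_tx = M·y/J = 105.5 N/mm; f_ty = M·x/J = 97.02 N/mm.
Resultant f_max = √[f_tx² + (f_v + f_ty)²] = √[105.5² + (38.88 + 97.02)²] = 172 N/mm.
Capacity per unit length: r_n/Ω = (1/2.0) × 0.6 × 430 × (0.707 × 4) = 364.8 N/mm.
172 ≤ 364.8 → adequate.

f_max ≈ 172 N/mm; adequate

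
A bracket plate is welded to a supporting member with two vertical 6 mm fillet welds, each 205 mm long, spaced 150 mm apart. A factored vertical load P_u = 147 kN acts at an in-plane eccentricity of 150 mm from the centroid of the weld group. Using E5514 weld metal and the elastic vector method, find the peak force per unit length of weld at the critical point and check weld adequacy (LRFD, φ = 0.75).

E55XX → F_EXX = 550 MPa.
Total weld length L_w = 410 mm. Treat welds as unit-width lines.
Polar moment about centroid: J = 2[d³/12 + d(b/2)²] = 2[205³/12 + 205×75²] = 3742000 mm³.
Direct shear f_v = P/L_w = 147×10³ / 410 = 358.5 N/mm (vertical).
Torsion M = P·e = 147×10³ × 150 = 22050000 N·mm.
Critical point at (x, y) = (75, 102.5) from centroid. f_tx = M·y/J = 604 N/mm; f_ty = M·x/J = 441.9 N/mm.
Resultant f_max = √[f_tx² + (f_v + f_ty)²] = √[604² + (358.5 + 441.9)²] = 1003 N/mm.
Capacity per unit length: φr_n = 0.75 × 0.6 × 550 × (0.707 × 6) = 1050 N/mm.
1003 ≤ 1050 → adequate.

f_max ≈ 1000 N/mm; adequate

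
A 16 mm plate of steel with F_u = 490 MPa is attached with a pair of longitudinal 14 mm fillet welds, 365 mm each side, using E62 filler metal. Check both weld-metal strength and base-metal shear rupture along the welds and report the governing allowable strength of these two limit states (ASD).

E62XX → F_EXX = 620 MPa.
t_e = 0.707 × 14 = 9.898 mm; L = 730 mm.
Weld metal: R_n/Ω = (1/2.0) × 0.6 × 620 × 9.898 × 730 × 10⁻³ = 1344 kN.
Base metal (shear rupture): R_n/Ω = (1/2.0) × 0.6 × 490 × 16 × 730 × 10⁻³ = 1717 kN.
Governing: weld metal.

R_n/Ω ≈ 1340 kN (weld metal governs)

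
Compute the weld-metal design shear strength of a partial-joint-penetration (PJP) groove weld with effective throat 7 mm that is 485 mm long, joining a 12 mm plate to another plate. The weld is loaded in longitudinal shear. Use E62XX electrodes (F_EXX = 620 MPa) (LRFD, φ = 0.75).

Effective throat (given) t_e = 7 mm.
A_we = 7 × 485 = 3395 mm².
F_nw = 0.6 F_EXX = 372 MPa.
φR_n = 0.75 × 372 × 3395 × 10⁻³ = 947.2 kN.

φR_n ≈ 947 kN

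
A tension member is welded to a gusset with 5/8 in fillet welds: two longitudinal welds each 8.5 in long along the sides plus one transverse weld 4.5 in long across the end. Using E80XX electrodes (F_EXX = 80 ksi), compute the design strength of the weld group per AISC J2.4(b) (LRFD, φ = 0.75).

φR_n ≈ 342 kip

t_e = 0.707 × 0.625 = 0.4419 in.
R_nwl = 0.6 × 80 × 0.4419 × 17 = 360.6 kip (longitudinal, 2 welds).
R_nwt = 0.6 × 80 × 0.4419 × 4.5 = 95.44 kip (transverse, base value).
(i) R_nwl + R_nwt = 456 kip; (ii) 0.85 R_nwl + 1.5 R_nwt = 449.7 kip.
R_n = max = 456 kip [governs: (i)]; φR_n = 342 kip.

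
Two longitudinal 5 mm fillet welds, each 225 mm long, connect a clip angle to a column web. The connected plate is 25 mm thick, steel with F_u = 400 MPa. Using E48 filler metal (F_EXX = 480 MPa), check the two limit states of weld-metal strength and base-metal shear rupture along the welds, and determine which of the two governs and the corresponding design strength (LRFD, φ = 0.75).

φR_n ≈ 344 kN (weld metal governs)

t_e = 0.707 × 5 = 3.535 mm; L = 450 mm.
Weld metal: φR_n = 0.75 × 0.6 × 480 × 3.535 × 450 × 10⁻³ = 343.6 kN.
Base metal (shear rupture): φR_n = 0.75 × 0.6 × 400 × 25 × 450 × 10⁻³ = 2025 kN.
Governing: weld metal.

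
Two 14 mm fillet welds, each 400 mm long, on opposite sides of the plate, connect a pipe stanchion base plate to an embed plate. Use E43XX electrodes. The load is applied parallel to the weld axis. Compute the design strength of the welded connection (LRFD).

E43XX → F_EXX = 430 MPa.
Effective throat t_e = 0.707 × 14 = 9.898 mm.
Total length L = 800 mm; A_we = 9.898 × 800 = 7918 mm².
F_nw = 0.6 F_EXX = 0.6 × 430 = 258 MPa.
φR_n = 0.75 × 258 × 7918 × 10⁻³ = 1532 kN.

φR_n ≈ 1530 kN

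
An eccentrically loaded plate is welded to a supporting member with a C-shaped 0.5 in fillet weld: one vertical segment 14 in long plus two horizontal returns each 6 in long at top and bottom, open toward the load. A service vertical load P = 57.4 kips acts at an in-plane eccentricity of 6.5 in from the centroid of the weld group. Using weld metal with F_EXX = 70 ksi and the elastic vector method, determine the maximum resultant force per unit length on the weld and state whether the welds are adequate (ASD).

Total weld length L_w = 26 in. Treat welds as unit-width lines.
Centroid: x̄ = 2×6×3 / 26 = 1.385 in from the vertical weld.
Polar moment about centroid: J = I_x + I_y = [14³/12 + 2×6×7²] + [14×1.385² + 2(6³/12 + 6×1.615²)] = 910.8 in³.
Direct shear f_v = P/L_w = 57.4 / 26 = 2.208 kip/in (vertical).
Torsion M = P·e = 57.4 × 6.5 = 373.1 kip·in.
Critical point at (x, y) = (4.615, 7) from centroid. f_tx = M·y/J = 2.867 kip/in; f_ty = M·x/J = 1.891 kip/in.
Resultant f_max = √[f_tx² + (f_v + f_ty)²] = √[2.867² + (2.208 + 1.891)²] = 5.002 kip/in.
Capacity per unit length: r_n/Ω = (1/2.0) × 0.6 × 70 × (0.707 × 0.5) = 7.423 kip/in.
5.002 ≤ 7.423 → adequate.

f_max ≈ 5 kip/in; adequate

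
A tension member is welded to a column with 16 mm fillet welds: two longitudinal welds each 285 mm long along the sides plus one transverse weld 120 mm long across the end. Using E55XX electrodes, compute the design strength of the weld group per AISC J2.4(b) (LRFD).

φR_n ≈ 1930 kN

E55XX → F_EXX = 550 MPa.
t_e = 0.707 × 16 = 11.31 mm.
R_nwl = 0.6 × 550 × 11.31 × 570 × 10⁻³ = 2128 kN (longitudinal, 2 welds).
R_nwt = 0.6 × 550 × 11.31 × 120 × 10⁻³ = 448 kN (transverse, base value).
(i) R_nwl + R_nwt = 2576 kN; (ii) 0.85 R_nwl + 1.5 R_nwt = 2481 kN.
R_n = max = 2576 kN [governs: (i)]; φR_n = 1932 kN.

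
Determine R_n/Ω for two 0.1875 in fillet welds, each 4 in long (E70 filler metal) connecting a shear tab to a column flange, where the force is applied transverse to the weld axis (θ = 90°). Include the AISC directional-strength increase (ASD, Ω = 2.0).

E70XX → F_EXX = 70 ksi.
t_e = 0.707 × 0.1875 = 0.1326 in; A_we = 0.1326 × 8 = 1.06 in².
Directional factor: 1.0 + 0.5 sin^1.5(90°) = 1.5.
F_nw = 0.6 × 70 × 1.5 = 63 ksi.
R_n/Ω = (63 × 1.06) / 2.0 = 33.41 kip.

R_n/Ω ≈ 33.4 kip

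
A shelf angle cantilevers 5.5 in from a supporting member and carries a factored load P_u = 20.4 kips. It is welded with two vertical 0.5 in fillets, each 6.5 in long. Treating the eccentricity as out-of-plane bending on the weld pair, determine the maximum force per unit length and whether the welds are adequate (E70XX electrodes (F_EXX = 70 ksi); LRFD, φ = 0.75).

L_w = 2 × 6.5 = 13 in; section modulus (unit throat) S = 2 × L²/6 = 14.08 in².
Direct shear f_v = P/L_w = 20.4/13 = 1.569 kip/in.
Moment M = P × e = 20.4 × 5.5 = 112.2 kip·in; bending f_b = M/S = 7.967 kip/in.
f_max = √(f_v² + f_b²) = √(1.569² + 7.967²) = 8.12 kip/in.
φr_n = 0.75 × 0.6 × 70 × (0.707 × 0.5) = 11.14 kip/in → adequate.

f_max ≈ 8.12 kip/in; adequate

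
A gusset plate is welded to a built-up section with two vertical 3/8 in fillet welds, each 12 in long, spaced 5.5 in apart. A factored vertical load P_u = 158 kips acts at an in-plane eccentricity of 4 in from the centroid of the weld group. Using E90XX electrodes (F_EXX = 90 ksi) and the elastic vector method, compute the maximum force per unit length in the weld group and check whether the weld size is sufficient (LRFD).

f_max ≈ 13.1 kip/in; NOT adequate

Total weld length L_w = 24 in. Treat welds as unit-width lines.
Polar moment about centroid: J = 2[d³/12 + d(b/2)²] = 2[12³/12 + 12×2.75²] = 469.5 in³.
Direct shear f_v = P/L_w = 158 / 24 = 6.583 kip/in (vertical).
Torsion M = P·e = 158 × 4 = 632 kip·in.
Critical point at (x, y) = (2.75, 6) from centroid. f_tx = M·y/J = 8.077 kip/in; f_ty = M·x/J = 3.702 kip/in.
Resultant f_max = √[f_tx² + (f_v + f_ty)²] = √[8.077² + (6.583 + 3.702)²] = 13.08 kip/in.
Capacity per unit length: φr_n = 0.75 × 0.6 × 90 × (0.707 × 0.375) = 10.74 kip/in.
13.08 > 10.74 → NOT adequate.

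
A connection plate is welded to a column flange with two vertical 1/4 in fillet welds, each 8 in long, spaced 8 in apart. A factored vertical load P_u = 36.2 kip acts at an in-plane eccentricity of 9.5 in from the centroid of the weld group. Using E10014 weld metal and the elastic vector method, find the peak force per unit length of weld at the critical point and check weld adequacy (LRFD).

f_max ≈ 7.47 kip/in; adequate

E100XX → F_EXX = 100 ksi.
Total weld length L_w = 16 in. Treat welds as unit-width lines.
Polar moment about centroid: J = 2[d³/12 + d(b/2)²] = 2[8³/12 + 8×4²] = 341.3 in³.
Direct shear f_v = P/L_w = 36.2 / 16 = 2.263 kip/in (vertical).
Torsion M = P·e = 36.2 × 9.5 = 343.9 kip·in.
Critical point at (x, y) = (4, 4) from centroid. f_tx = M·y/J = 4.03 kip/in; f_ty = M·x/J = 4.03 kip/in.
Resultant f_max = √[f_tx² + (f_v + f_ty)²] = √[4.03² + (2.263 + 4.03)²] = 7.472 kip/in.
Capacity per unit length: φr_n = 0.75 × 0.6 × 100 × (0.707 × 0.25) = 7.954 kip/in.
7.472 ≤ 7.954 → adequate.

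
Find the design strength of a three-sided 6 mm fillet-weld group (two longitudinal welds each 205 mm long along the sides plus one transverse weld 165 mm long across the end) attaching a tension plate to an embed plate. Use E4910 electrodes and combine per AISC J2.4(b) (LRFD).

E49XX → F_EXX = 490 MPa.
t_e = 0.707 × 6 = 4.242 mm.
R_nwl = 0.6 × 490 × 4.242 × 410 × 10⁻³ = 511.3 kN (longitudinal, 2 welds).
R_nwt = 0.6 × 490 × 4.242 × 165 × 10⁻³ = 205.8 kN (transverse, base value).
(i) R_nwl + R_nwt = 717.1 kN; (ii) 0.85 R_nwl + 1.5 R_nwt = 743.3 kN.
R_n = max = 743.3 kN [governs: (ii)]; φR_n = 557.5 kN.

φR_n ≈ 557 kN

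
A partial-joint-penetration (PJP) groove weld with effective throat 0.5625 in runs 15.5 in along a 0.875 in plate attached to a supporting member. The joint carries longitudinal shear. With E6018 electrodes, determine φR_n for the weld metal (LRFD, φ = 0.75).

E60XX → F_EXX = 60 ksi.
Effective throat (given) t_e = 0.5625 in.
A_we = 0.5625 × 15.5 = 8.719 in².
F_nw = 0.6 F_EXX = 36 ksi.
φR_n = 0.75 × 36 × 8.719 = 235.4 kips.

φR_n ≈ 235 kips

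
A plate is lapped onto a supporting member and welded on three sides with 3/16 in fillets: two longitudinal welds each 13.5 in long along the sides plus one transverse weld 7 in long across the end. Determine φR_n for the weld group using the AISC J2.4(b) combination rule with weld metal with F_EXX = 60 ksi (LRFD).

φR_n ≈ 122 kips

t_e = 0.707 × 0.1875 = 0.1326 in.
R_nwl = 0.6 × 60 × 0.1326 × 27 = 128.9 kips (longitudinal, 2 welds).
R_nwt = 0.6 × 60 × 0.1326 × 7 = 33.41 kips (transverse, base value).
(i) R_nwl + R_nwt = 162.3 kips; (ii) 0.85 R_nwl + 1.5 R_nwt = 159.6 kips.
R_n = max = 162.3 kips [governs: (i)]; φR_n = 121.7 kips.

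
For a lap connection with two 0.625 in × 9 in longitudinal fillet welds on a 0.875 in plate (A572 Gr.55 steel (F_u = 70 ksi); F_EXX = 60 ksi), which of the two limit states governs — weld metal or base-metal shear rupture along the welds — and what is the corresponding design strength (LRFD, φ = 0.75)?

φR_n ≈ 215 kip (weld metal governs)

t_e = 0.707 × 0.625 = 0.4419 in; L = 18 in.
Weld metal: φR_n = 0.75 × 0.6 × 60 × 0.4419 × 18 = 214.8 kip.
Base metal (shear rupture): φR_n = 0.75 × 0.6 × 70 × 0.875 × 18 = 496.1 kip.
Governing: weld metal.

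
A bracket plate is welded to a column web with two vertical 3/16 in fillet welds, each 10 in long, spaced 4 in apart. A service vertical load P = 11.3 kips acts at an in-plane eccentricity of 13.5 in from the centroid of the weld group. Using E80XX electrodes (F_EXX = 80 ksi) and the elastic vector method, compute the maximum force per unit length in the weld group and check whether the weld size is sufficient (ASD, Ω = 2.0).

Total weld length L_w = 20 in. Treat welds as unit-width lines.
Polar moment about centroid: J = 2[d³/12 + d(b/2)²] = 2[10³/12 + 10×2²] = 246.7 in³.
Direct shear f_v = P/L_w = 11.3 / 20 = 0.565 kip/in (vertical).
Torsion M = P·e = 11.3 × 13.5 = 152.55 kip·in.
Critical point at (x, y) = (2, 5) from centroid. f_tx = M·y/J = 3.092 kip/in; f_ty = M·x/J = 1.237 kip/in.
Resultant f_max = √[f_tx² + (f_v + f_ty)²] = √[3.092² + (0.565 + 1.237)²] = 3.579 kip/in.
Capacity per unit length: r_n/Ω = (1/2.0) × 0.6 × 80 × (0.707 × 0.1875) = 3.181 kip/in.
3.579 > 3.181 → NOT adequate.

f_max ≈ 3.58 kip/in; NOT adequate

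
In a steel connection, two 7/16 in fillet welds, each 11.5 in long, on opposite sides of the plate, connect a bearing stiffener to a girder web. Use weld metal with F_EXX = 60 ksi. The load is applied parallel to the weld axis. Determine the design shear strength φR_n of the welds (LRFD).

φR_n ≈ 192 kips

Effective throat t_e = 0.707 × 0.4375 = 0.3093 in.
Total length L = 23 in; A_we = 0.3093 × 23 = 7.114 in².
F_nw = 0.6 F_EXX = 0.6 × 60 = 36 ksi.
φR_n = 0.75 × 36 × 7.114 = 192.1 kips.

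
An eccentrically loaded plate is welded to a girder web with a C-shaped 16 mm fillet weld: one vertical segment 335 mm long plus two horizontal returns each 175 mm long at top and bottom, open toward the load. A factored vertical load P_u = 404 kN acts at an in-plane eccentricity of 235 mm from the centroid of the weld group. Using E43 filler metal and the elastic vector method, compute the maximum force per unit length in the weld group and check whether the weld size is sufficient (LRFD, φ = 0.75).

E43XX → F_EXX = 430 MPa.
Total weld length L_w = 685 mm. Treat welds as unit-width lines.
Centroid: x̄ = 2×175×87.5 / 685 = 44.71 mm from the vertical weld.
Polar moment about centroid: J = I_x + I_y = [335³/12 + 2×175×167.5²] + [335×44.71² + 2(175³/12 + 175×42.79²)] = 15160000 mm³.
Direct shear f_v = P/L_w = 404×10³ / 685 = 589.8 N/mm (vertical).
Torsion M = P·e = 404×10³ × 235 = 94940000 N·mm.
Critical point at (x, y) = (130.3, 167.5) from centroid. f_tx = M·y/J = 1049 N/mm; f_ty = M·x/J = 816.2 N/mm.
Resultant f_max = √[f_tx² + (f_v + f_ty)²] = √[1049² + (589.8 + 816.2)²] = 1754 N/mm.
Capacity per unit length: φr_n = 0.75 × 0.6 × 430 × (0.707 × 16) = 2189 N/mm.
1754 ≤ 2189 → adequate.

f_max ≈ 1750 N/mm; adequate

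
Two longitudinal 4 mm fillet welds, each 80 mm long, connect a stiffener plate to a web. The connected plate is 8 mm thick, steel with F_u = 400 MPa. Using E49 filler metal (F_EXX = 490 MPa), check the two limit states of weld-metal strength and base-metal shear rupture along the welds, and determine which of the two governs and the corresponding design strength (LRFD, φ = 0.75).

φR_n ≈ 99.8 kN (weld metal governs)

t_e = 0.707 × 4 = 2.828 mm; L = 160 mm.
Weld metal: φR_n = 0.75 × 0.6 × 490 × 2.828 × 160 × 10⁻³ = 99.77 kN.
Base metal (shear rupture): φR_n = 0.75 × 0.6 × 400 × 8 × 160 × 10⁻³ = 230.4 kN.
Governing: weld metal.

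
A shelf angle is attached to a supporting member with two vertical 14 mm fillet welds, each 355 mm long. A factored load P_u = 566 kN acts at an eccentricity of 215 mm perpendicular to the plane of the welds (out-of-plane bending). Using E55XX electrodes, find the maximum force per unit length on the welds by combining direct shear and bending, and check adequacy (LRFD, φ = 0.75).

f_max ≈ 3000 N/mm; NOT adequate

E55XX → F_EXX = 550 MPa.
L_w = 2 × 355 = 710 mm; section modulus (unit throat) S = 2 × L²/6 = 42010 mm².
Direct shear f_v = P/L_w = 566×10³/710 = 797.2 N/mm.
Moment M = P × e = 566×10³ × 215 = 121690000 N·mm; bending f_b = M/S = 2897 N/mm.
f_max = √(f_v² + f_b²) = √(797.2² + 2897²) = 3004 N/mm.
φr_n = 0.75 × 0.6 × 550 × (0.707 × 14) = 2450 N/mm → NOT adequate.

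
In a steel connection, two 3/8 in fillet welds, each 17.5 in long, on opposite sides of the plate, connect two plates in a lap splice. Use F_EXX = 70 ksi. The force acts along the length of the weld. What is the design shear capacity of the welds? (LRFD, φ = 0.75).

φR_n ≈ 292 kips

Effective throat t_e = 0.707 × 0.375 = 0.2651 in.
Total length L = 35 in; A_we = 0.2651 × 35 = 9.279 in².
F_nw = 0.6 F_EXX = 0.6 × 70 = 42 ksi.
φR_n = 0.75 × 42 × 9.279 = 292.3 kips.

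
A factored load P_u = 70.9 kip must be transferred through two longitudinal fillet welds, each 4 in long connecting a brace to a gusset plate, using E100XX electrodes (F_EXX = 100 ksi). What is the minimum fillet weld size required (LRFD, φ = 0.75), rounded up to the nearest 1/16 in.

Total weld length L = 8 in.
Required throat t_e = P_u / (φ × 0.6 F_EXX × L) = 70.9 / (0.75 × 0.6 × 100 × 8) = 0.1969 in.
Required leg w = t_e / 0.707 = 0.2786 in → use 5/16 in.

w = 5/16 in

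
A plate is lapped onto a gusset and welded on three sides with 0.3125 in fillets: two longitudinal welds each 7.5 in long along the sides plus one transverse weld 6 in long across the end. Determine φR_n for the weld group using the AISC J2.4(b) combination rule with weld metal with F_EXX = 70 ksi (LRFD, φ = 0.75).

φR_n ≈ 151 kips

t_e = 0.707 × 0.3125 = 0.2209 in.
R_nwl = 0.6 × 70 × 0.2209 × 15 = 139.2 kips (longitudinal, 2 welds).
R_nwt = 0.6 × 70 × 0.2209 × 6 = 55.68 kips (transverse, base value).
(i) R_nwl + R_nwt = 194.9 kips; (ii) 0.85 R_nwl + 1.5 R_nwt = 201.8 kips.
R_n = max = 201.8 kips [governs: (ii)]; φR_n = 151.4 kips.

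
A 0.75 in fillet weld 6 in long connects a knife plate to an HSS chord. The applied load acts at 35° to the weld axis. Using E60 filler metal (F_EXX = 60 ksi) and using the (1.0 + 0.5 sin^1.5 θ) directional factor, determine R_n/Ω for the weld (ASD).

t_e = 0.707 × 0.75 = 0.5302 in; A_we = 0.5302 × 6 = 3.181 in².
Directional factor: 1.0 + 0.5 sin^1.5(35°) = 1.217.
F_nw = 0.6 × 60 × 1.217 = 43.82 ksi.
R_n/Ω = (43.82 × 3.181) / 2.0 = 69.71 kip.

R_n/Ω ≈ 69.7 kip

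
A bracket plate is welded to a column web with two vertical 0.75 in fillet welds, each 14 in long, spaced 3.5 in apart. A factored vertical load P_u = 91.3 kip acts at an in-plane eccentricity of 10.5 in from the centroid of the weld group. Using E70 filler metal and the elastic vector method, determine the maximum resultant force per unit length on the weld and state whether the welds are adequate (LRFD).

f_max ≈ 13.9 kip/in; adequate

E70XX → F_EXX = 70 ksi.
Total weld length L_w = 28 in. Treat welds as unit-width lines.
Polar moment about centroid: J = 2[d³/12 + d(b/2)²] = 2[14³/12 + 14×1.75²] = 543.1 in³.
Direct shear f_v = P/L_w = 91.3 / 28 = 3.261 kip/in (vertical).
Torsion M = P·e = 91.3 × 10.5 = 958.65 kip·in.
Critical point at (x, y) = (1.75, 7) from centroid. f_tx = M·y/J = 12.36 kip/in; f_ty = M·x/J = 3.089 kip/in.
Resultant f_max = √[f_tx² + (f_v + f_ty)²] = √[12.36² + (3.261 + 3.089)²] = 13.89 kip/in.
Capacity per unit length: φr_n = 0.75 × 0.6 × 70 × (0.707 × 0.75) = 16.7 kip/in.
13.89 ≤ 16.7 → adequate.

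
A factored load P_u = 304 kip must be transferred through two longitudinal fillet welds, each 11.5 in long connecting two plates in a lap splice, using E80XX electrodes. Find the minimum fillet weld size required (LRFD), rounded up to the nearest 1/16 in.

w = 9/16 in

E80XX → F_EXX = 80 ksi.
Total weld length L = 23 in.
Required throat t_e = P_u / (φ × 0.6 F_EXX × L) = 304 / (0.75 × 0.6 × 80 × 23) = 0.3671 in.
Required leg w = t_e / 0.707 = 0.5193 in → use 9/16 in.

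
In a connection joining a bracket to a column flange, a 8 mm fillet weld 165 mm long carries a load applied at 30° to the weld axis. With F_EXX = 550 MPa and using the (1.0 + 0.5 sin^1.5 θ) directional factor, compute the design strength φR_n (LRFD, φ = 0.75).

t_e = 0.707 × 8 = 5.656 mm; A_we = 5.656 × 165 = 933.2 mm².
Directional factor: 1.0 + 0.5 sin^1.5(30°) = 1.177.
F_nw = 0.6 × 550 × 1.177 = 388.3 MPa.
φR_n = 0.75 × 388.3 × 933.2 × 10⁻³ = 271.8 kN.

φR_n ≈ 272 kN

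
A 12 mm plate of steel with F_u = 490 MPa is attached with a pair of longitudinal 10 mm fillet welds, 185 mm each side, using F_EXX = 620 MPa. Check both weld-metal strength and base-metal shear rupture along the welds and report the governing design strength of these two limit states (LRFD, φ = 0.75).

φR_n ≈ 730 kN (weld metal governs)

t_e = 0.707 × 10 = 7.07 mm; L = 370 mm.
Weld metal: φR_n = 0.75 × 0.6 × 620 × 7.07 × 370 × 10⁻³ = 729.8 kN.
Base metal (shear rupture): φR_n = 0.75 × 0.6 × 490 × 12 × 370 × 10⁻³ = 979 kN.
Governing: weld metal.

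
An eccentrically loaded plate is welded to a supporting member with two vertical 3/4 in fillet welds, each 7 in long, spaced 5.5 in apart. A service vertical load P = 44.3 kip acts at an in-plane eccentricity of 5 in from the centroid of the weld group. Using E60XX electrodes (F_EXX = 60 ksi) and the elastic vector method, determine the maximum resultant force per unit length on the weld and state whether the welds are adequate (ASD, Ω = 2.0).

f_max ≈ 8.38 kip/in; adequate

Total weld length L_w = 14 in. Treat welds as unit-width lines.
Polar moment about centroid: J = 2[d³/12 + d(b/2)²] = 2[7³/12 + 7×2.75²] = 163 in³.
Direct shear f_v = P/L_w = 44.3 / 14 = 3.164 kip/in (vertical).
Torsion M = P·e = 44.3 × 5 = 221.5 kip·in.
Critical point at (x, y) = (2.75, 3.5) from centroid. f_tx = M·y/J = 4.755 kip/in; f_ty = M·x/J = 3.736 kip/in.
Resultant f_max = √[f_tx² + (f_v + f_ty)²] = √[4.755² + (3.164 + 3.736)²] = 8.38 kip/in.
Capacity per unit length: r_n/Ω = (1/2.0) × 0.6 × 60 × (0.707 × 0.75) = 9.544 kip/in.
8.38 ≤ 9.544 → adequate.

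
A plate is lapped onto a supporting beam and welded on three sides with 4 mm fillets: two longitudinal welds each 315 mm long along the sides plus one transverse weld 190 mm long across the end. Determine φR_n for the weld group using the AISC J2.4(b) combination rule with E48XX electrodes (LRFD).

φR_n ≈ 501 kN

E48XX → F_EXX = 480 MPa.
t_e = 0.707 × 4 = 2.828 mm.
R_nwl = 0.6 × 480 × 2.828 × 630 × 10⁻³ = 513.1 kN (longitudinal, 2 welds).
R_nwt = 0.6 × 480 × 2.828 × 190 × 10⁻³ = 154.7 kN (transverse, base value).
(i) R_nwl + R_nwt = 667.9 kN; (ii) 0.85 R_nwl + 1.5 R_nwt = 668.3 kN.
R_n = max = 668.3 kN [governs: (ii)]; φR_n = 501.2 kN.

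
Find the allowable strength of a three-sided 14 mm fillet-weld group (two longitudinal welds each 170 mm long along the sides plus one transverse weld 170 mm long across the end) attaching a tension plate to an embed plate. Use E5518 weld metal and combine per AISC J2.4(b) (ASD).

R_n/Ω ≈ 888 kN

E55XX → F_EXX = 550 MPa.
t_e = 0.707 × 14 = 9.898 mm.
R_nwl = 0.6 × 550 × 9.898 × 340 × 10⁻³ = 1111 kN (longitudinal, 2 welds).
R_nwt = 0.6 × 550 × 9.898 × 170 × 10⁻³ = 555.3 kN (transverse, base value).
(i) R_nwl + R_nwt = 1666 kN; (ii) 0.85 R_nwl + 1.5 R_nwt = 1777 kN.
R_n = max = 1777 kN [governs: (ii)]; R_n/Ω = 888.4 kN.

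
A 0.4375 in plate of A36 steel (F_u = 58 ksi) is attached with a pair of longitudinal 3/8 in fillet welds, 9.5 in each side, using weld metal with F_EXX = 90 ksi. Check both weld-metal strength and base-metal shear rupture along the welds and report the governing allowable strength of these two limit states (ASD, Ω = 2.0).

R_n/Ω ≈ 136 kips (weld metal governs)

t_e = 0.707 × 0.375 = 0.2651 in; L = 19 in.
Weld metal: R_n/Ω = (1/2.0) × 0.6 × 90 × 0.2651 × 19 = 136 kips.
Base metal (shear rupture): R_n/Ω = (1/2.0) × 0.6 × 58 × 0.4375 × 19 = 144.6 kips.
Governing: weld metal.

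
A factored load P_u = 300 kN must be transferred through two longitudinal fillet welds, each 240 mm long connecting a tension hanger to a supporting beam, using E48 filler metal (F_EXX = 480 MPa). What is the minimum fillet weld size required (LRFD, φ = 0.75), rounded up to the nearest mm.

Total weld length L = 480 mm.
Required throat t_e = P_u / (φ × 0.6 F_EXX × L) = 300 / (0.75 × 0.6 × 480 × 480 × 10⁻³) = 2.894 mm.
Required leg w = t_e / 0.707 = 4.093 mm → use 5 mm.

w = 5 mm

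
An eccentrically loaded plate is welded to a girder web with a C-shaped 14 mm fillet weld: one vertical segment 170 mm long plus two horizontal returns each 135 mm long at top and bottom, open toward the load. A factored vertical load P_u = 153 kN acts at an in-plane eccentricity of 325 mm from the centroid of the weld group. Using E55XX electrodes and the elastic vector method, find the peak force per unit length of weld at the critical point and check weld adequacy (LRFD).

E55XX → F_EXX = 550 MPa.
Total weld length L_w = 440 mm. Treat welds as unit-width lines.
Centroid: x̄ = 2×135×67.5 / 440 = 41.42 mm from the vertical weld.
Polar moment about centroid: J = I_x + I_y = [170³/12 + 2×135×85²] + [170×41.42² + 2(135³/12 + 135×26.08²)] = 3246000 mm³.
Direct shear f_v = P/L_w = 153×10³ / 440 = 347.7 N/mm (vertical).
Torsion M = P·e = 153×10³ × 325 = 49725000 N·mm.
Critical point at (x, y) = (93.58, 85) from centroid. f_tx = M·y/J = 1302 N/mm; f_ty = M·x/J = 1434 N/mm.
Resultant f_max = √[f_tx² + (f_v + f_ty)²] = √[1302² + (347.7 + 1434)²] = 2207 N/mm.
Capacity per unit length: φr_n = 0.75 × 0.6 × 550 × (0.707 × 14) = 2450 N/mm.
2207 ≤ 2450 → adequate.

f_max ≈ 2210 N/mm; adequate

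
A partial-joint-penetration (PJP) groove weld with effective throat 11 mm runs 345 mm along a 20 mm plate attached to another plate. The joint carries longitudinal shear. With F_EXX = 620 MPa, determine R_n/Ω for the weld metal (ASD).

Effective throat (given) t_e = 11 mm.
A_we = 11 × 345 = 3795 mm².
F_nw = 0.6 F_EXX = 372 MPa.
R_n/Ω = (372 × 3795) / 2.0 × 10⁻³ = 705.9 kN.

R_n/Ω ≈ 706 kN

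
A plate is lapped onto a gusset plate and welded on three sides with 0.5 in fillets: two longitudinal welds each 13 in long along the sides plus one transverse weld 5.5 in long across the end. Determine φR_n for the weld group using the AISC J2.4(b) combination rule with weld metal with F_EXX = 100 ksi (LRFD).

φR_n ≈ 501 kips

t_e = 0.707 × 0.5 = 0.3535 in.
R_nwl = 0.6 × 100 × 0.3535 × 26 = 551.5 kips (longitudinal, 2 welds).
R_nwt = 0.6 × 100 × 0.3535 × 5.5 = 116.7 kips (transverse, base value).
(i) R_nwl + R_nwt = 668.1 kips; (ii) 0.85 R_nwl + 1.5 R_nwt = 643.7 kips.
R_n = max = 668.1 kips [governs: (i)]; φR_n = 501.1 kips.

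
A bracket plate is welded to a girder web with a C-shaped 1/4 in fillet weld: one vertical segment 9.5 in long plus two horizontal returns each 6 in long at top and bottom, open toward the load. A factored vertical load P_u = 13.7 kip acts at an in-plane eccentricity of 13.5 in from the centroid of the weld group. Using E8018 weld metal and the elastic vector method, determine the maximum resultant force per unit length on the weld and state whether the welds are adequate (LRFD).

E80XX → F_EXX = 80 ksi.
Total weld length L_w = 21.5 in. Treat welds as unit-width lines.
Centroid: x̄ = 2×6×3 / 21.5 = 1.674 in from the vertical weld.
Polar moment about centroid: J = I_x + I_y = [9.5³/12 + 2×6×4.75²] + [9.5×1.674² + 2(6³/12 + 6×1.326²)] = 425.9 in³.
Direct shear f_v = P/L_w = 13.7 / 21.5 = 0.6372 kip/in (vertical).
Torsion M = P·e = 13.7 × 13.5 = 184.95 kip·in.
Critical point at (x, y) = (4.326, 4.75) from centroid. f_tx = M·y/J = 2.063 kip/in; f_ty = M·x/J = 1.878 kip/in.
Resultant f_max = √[f_tx² + (f_v + f_ty)²] = √[2.063² + (0.6372 + 1.878)²] = 3.253 kip/in.
Capacity per unit length: φr_n = 0.75 × 0.6 × 80 × (0.707 × 0.25) = 6.363 kip/in.
3.253 ≤ 6.363 → adequate.

f_max ≈ 3.25 kip/in; adequate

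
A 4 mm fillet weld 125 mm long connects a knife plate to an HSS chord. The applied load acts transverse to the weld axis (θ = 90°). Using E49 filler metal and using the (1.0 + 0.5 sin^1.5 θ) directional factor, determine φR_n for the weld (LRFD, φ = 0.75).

φR_n ≈ 117 kN

E49XX → F_EXX = 490 MPa.
t_e = 0.707 × 4 = 2.828 mm; A_we = 2.828 × 125 = 353.5 mm².
Directional factor: 1.0 + 0.5 sin^1.5(90°) = 1.5.
F_nw = 0.6 × 490 × 1.5 = 441 MPa.
φR_n = 0.75 × 441 × 353.5 × 10⁻³ = 116.9 kN.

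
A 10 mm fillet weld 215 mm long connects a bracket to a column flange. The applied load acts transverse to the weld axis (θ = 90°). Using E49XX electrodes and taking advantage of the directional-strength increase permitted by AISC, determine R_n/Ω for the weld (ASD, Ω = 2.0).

R_n/Ω ≈ 335 kN

E49XX → F_EXX = 490 MPa.
t_e = 0.707 × 10 = 7.07 mm; A_we = 7.07 × 215 = 1520 mm².
Directional factor: 1.0 + 0.5 sin^1.5(90°) = 1.5.
F_nw = 0.6 × 490 × 1.5 = 441 MPa.
R_n/Ω = (441 × 1520) / 2.0 × 10⁻³ = 335.2 kN.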